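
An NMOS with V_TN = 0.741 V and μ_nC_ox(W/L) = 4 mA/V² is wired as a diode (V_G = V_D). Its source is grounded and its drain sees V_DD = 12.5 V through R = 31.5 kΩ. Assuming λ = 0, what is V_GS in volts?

With gate tied to drain, V_GS = V_DS ≥ V_GS − V_TN, so the device is in saturation.
KCL at the drain: ½ k_n (V_GS − V_TN)² = (V_DD − V_GS)/R.
Let x = V_GS − 0.741. Then 63 x² + x − 11.76 = 0, giving x = 0.424 V (positive root), so V_GS = 1.17 V.
I_D = (V_DD − V_GS)/R = (12.5 − 1.17) / 31.5 = 0.36 mA.

V_GS = 1.17 V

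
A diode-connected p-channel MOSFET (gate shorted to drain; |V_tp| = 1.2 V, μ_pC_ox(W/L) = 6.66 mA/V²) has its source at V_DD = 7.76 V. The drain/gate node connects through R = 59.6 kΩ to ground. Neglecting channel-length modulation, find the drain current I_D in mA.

I_D = 0.107 mA

With gate tied to drain, V_SG = V_SD ≥ V_SG − |V_tp|, so the device is in saturation.
KCL at the drain: ½ k_p (V_SG − |V_tp|)² = (V_DD − V_SG)/R.
Let x = V_SG − 1.2. Then 198 x² + x − 6.56 = 0, giving x = 0.179 V (positive root), so V_SG = 1.38 V.
I_D = (V_DD − V_SG)/R = (7.76 − 1.38) / 59.6 = 0.107 mA.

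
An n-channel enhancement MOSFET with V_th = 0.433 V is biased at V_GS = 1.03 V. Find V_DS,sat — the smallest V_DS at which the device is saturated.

The boundary between triode and saturation is V_DS = V_GS − V_th = V_ov.
V_ov = 1.03 − 0.433 = 0.597 V.

V_DS,sat = 0.597 V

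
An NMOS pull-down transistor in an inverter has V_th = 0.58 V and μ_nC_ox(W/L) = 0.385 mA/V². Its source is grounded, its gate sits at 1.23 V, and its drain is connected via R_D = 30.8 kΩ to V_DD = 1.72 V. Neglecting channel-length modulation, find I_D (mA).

I_D = 0.0482 mA

V_GS = V_G = 1.23 V, so V_ov = 1.23 − 0.58 = 0.65 V.
Assume saturation: I_D = ½ k_n V_ov² = 0.5 × 0.385 × 0.65² = 0.0813 mA, giving V_DS = V_DD − I_D R_D = 1.72 − 0.0813 × 30.8 = -0.785 V.
But -0.785 V < V_ov = 0.65 V, so the device is actually in triode.
In triode I_D = k_n[V_ov V_DS − ½ V_DS²] and I_D = (V_DD − V_DS)/R_D. Equating: 5.93 V_DS² − 8.708 V_DS + 1.72 = 0, giving V_DS = 0.235 V (the root below V_ov).
I_D = (1.72 − 0.235) / 30.8 = 0.0482 mA.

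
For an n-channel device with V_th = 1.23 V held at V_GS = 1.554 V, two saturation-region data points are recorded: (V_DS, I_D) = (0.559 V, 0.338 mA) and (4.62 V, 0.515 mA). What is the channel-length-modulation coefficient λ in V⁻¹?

λ = 0.139 V⁻¹

With V_GS fixed, I_D ∝ (1 + λ V_DS) in saturation, so I_D2/I_D1 = (1 + λ V_DS2)/(1 + λ V_DS1).
0.515/0.338 = 1.524 = (1 + 4.62 λ)/(1 + 0.559 λ).
Solving: λ (I_D1 V_DS2 − I_D2 V_DS1) = I_D2 − I_D1, so λ = (0.515 − 0.338) / (0.338 × 4.62 − 0.515 × 0.559) = 0.177 / 1.27 = 0.139 V⁻¹.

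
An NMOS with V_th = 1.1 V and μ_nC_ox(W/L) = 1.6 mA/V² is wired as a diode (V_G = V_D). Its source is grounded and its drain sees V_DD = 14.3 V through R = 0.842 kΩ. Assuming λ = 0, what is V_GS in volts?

V_GS = 4.85 V

With gate tied to drain, V_GS = V_DS ≥ V_GS − V_th, so the device is in saturation.
KCL at the drain: ½ k_n (V_GS − V_th)² = (V_DD − V_GS)/R.
Let x = V_GS − 1.1. Then 0.674 x² + x − 13.2 = 0, giving x = 3.75 V (positive root), so V_GS = 4.85 V.
I_D = (V_DD − V_GS)/R = (14.3 − 4.85) / 0.842 = 11.2 mA.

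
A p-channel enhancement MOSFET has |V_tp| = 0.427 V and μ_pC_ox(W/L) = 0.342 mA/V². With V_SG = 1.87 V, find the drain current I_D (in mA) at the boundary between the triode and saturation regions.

At the boundary V_SD = V_ov = V_SG − |V_tp| = 1.87 − 0.427 = 1.44 V.
I_D = ½ k_p V_ov² = 0.5 × 0.342 × 1.44² = 0.356 mA.

I_D = 0.356 mA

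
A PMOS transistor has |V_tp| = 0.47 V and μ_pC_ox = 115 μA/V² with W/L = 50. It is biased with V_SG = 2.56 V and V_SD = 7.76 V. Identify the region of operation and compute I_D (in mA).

Saturation; I_D = 12.6 mA

k_p = μ_pC_ox · (W/L) = 5.75 mA/V².
V_ov = V_SG − |V_tp| = 2.56 − 0.47 = 2.09 V.
Since V_SD = 7.76 V ≥ V_ov = 2.09 V, the device is in saturation.
I_D = ½ k_p V_ov² = 0.5 × 5.75 × 2.09² = 12.6 mA.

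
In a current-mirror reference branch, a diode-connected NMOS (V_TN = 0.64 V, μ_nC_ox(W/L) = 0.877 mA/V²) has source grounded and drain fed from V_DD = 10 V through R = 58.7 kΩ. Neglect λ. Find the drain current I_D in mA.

I_D = 0.150 mA

With gate tied to drain, V_GS = V_DS ≥ V_GS − V_TN, so the device is in saturation.
KCL at the drain: ½ k_n (V_GS − V_TN)² = (V_DD − V_GS)/R.
Let x = V_GS − 0.64. Then 25.7 x² + x − 9.36 = 0, giving x = 0.584 V (positive root), so V_GS = 1.22 V.
I_D = (V_DD − V_GS)/R = (10 − 1.22) / 58.7 = 0.15 mA.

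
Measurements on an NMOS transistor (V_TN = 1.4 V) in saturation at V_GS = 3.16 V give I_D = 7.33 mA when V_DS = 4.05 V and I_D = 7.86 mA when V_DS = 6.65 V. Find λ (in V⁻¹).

With V_GS fixed, I_D ∝ (1 + λ V_DS) in saturation, so I_D2/I_D1 = (1 + λ V_DS2)/(1 + λ V_DS1).
7.86/7.33 = 1.072 = (1 + 6.65 λ)/(1 + 4.05 λ).
Solving: λ (I_D1 V_DS2 − I_D2 V_DS1) = I_D2 − I_D1, so λ = (7.86 − 7.33) / (7.33 × 6.65 − 7.86 × 4.05) = 0.53 / 16.9 = 0.0313 V⁻¹.

λ = 0.0313 V⁻¹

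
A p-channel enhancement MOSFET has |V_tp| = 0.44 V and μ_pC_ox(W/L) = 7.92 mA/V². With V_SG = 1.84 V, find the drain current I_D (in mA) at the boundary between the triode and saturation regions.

At the boundary V_SD = V_ov = V_SG − |V_tp| = 1.84 − 0.44 = 1.4 V.
I_D = ½ k_p V_ov² = 0.5 × 7.92 × 1.4² = 7.76 mA.

I_D = 7.76 mA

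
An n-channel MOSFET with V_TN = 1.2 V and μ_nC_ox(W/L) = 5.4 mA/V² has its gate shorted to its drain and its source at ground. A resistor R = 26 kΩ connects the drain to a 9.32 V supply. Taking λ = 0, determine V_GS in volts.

With gate tied to drain, V_GS = V_DS ≥ V_GS − V_TN, so the device is in saturation.
KCL at the drain: ½ k_n (V_GS − V_TN)² = (V_DD − V_GS)/R.
Let x = V_GS − 1.2. Then 70.2 x² + x − 8.12 = 0, giving x = 0.333 V (positive root), so V_GS = 1.53 V.
I_D = (V_DD − V_GS)/R = (9.32 − 1.53) / 26 = 0.299 mA.

V_GS = 1.53 V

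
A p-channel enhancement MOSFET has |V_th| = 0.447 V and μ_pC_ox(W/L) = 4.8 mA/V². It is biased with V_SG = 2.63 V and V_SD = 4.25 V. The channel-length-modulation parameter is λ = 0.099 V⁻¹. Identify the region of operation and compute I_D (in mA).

Saturation; I_D = 16.2 mA

V_ov = V_SG − |V_th| = 2.63 − 0.447 = 2.18 V.
Since V_SD = 4.25 V ≥ V_ov = 2.18 V, the device is in saturation.
I_D = ½ k_p V_ov² (1 + λ V_SD) = 0.5 × 4.8 × 2.18² × (1 + 0.099 × 4.25) = 16.2 mA.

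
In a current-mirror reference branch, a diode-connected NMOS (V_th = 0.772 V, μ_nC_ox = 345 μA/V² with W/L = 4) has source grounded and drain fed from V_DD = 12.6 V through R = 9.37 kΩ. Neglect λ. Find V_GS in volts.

V_GS = 2.05 V

With gate tied to drain, V_GS = V_DS ≥ V_GS − V_th, so the device is in saturation.
k_n = μ_nC_ox · (W/L) = 1.38 mA/V².
KCL at the drain: ½ k_n (V_GS − V_th)² = (V_DD − V_GS)/R.
Let x = V_GS − 0.772. Then 6.47 x² + x − 11.83 = 0, giving x = 1.28 V (positive root), so V_GS = 2.05 V.
I_D = (V_DD − V_GS)/R = (12.6 − 2.05) / 9.37 = 1.13 mA.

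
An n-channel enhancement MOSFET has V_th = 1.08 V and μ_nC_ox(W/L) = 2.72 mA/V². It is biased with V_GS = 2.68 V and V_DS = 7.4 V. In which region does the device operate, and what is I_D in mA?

Saturation; I_D = 3.48 mA

V_ov = V_GS − V_th = 2.68 − 1.08 = 1.6 V.
Since V_DS = 7.4 V ≥ V_ov = 1.6 V, the device is in saturation.
I_D = ½ k_n V_ov² = 0.5 × 2.72 × 1.6² = 3.48 mA.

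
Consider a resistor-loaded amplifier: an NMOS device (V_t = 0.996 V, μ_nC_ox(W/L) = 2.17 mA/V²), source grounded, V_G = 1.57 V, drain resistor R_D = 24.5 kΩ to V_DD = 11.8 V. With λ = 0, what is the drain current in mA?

I_D = 0.357 mA

V_GS = V_G = 1.57 V, so V_ov = 1.57 − 0.996 = 0.574 V.
Assume saturation: I_D = ½ k_n V_ov² = 0.5 × 2.17 × 0.574² = 0.357 mA, giving V_DS = V_DD − I_D R_D = 11.8 − 0.357 × 24.5 = 3.04 V.
V_DS = 3.04 V ≥ V_ov = 0.574 V, confirming saturation.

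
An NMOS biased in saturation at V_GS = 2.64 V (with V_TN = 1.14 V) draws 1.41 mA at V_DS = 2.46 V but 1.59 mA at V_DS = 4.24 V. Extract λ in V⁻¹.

λ = 0.0871 V⁻¹

With V_GS fixed, I_D ∝ (1 + λ V_DS) in saturation, so I_D2/I_D1 = (1 + λ V_DS2)/(1 + λ V_DS1).
1.59/1.41 = 1.128 = (1 + 4.24 λ)/(1 + 2.46 λ).
Solving: λ (I_D1 V_DS2 − I_D2 V_DS1) = I_D2 − I_D1, so λ = (1.59 − 1.41) / (1.41 × 4.24 − 1.59 × 2.46) = 0.18 / 2.07 = 0.0871 V⁻¹.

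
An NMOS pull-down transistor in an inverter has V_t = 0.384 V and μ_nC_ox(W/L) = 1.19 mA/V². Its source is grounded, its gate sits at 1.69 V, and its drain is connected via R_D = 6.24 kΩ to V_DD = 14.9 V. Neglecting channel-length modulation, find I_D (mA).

V_GS = V_G = 1.69 V, so V_ov = 1.69 − 0.384 = 1.31 V.
Assume saturation: I_D = ½ k_n V_ov² = 0.5 × 1.19 × 1.31² = 1.01 mA, giving V_DS = V_DD − I_D R_D = 14.9 − 1.01 × 6.24 = 8.57 V.
V_DS = 8.57 V ≥ V_ov = 1.31 V, confirming saturation.

I_D = 1.01 mA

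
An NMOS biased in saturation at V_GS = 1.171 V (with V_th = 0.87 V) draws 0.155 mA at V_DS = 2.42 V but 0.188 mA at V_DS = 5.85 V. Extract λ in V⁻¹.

λ = 0.0730 V⁻¹

With V_GS fixed, I_D ∝ (1 + λ V_DS) in saturation, so I_D2/I_D1 = (1 + λ V_DS2)/(1 + λ V_DS1).
0.188/0.155 = 1.213 = (1 + 5.85 λ)/(1 + 2.42 λ).
Solving: λ (I_D1 V_DS2 − I_D2 V_DS1) = I_D2 − I_D1, so λ = (0.188 − 0.155) / (0.155 × 5.85 − 0.188 × 2.42) = 0.033 / 0.452 = 0.073 V⁻¹.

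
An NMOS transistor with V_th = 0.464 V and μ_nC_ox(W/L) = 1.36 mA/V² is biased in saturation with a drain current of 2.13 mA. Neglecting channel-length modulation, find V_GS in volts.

In saturation I_D = ½ k_n (V_GS − V_th)², so V_GS − V_th = √(2 I_D / k_n) = √(2 × 2.13 / 1.36) = 1.77 V.
V_GS = 0.464 + 1.77 = 2.23 V.

V_GS = 2.23 V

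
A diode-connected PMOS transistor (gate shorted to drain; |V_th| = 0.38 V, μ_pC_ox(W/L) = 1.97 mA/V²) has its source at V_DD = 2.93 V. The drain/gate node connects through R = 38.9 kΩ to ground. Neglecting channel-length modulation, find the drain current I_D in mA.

With gate tied to drain, V_SG = V_SD ≥ V_SG − |V_th|, so the device is in saturation.
KCL at the drain: ½ k_p (V_SG − |V_th|)² = (V_DD − V_SG)/R.
Let x = V_SG − 0.38. Then 38.3 x² + x − 2.55 = 0, giving x = 0.245 V (positive root), so V_SG = 0.625 V.
I_D = (V_DD − V_SG)/R = (2.93 − 0.625) / 38.9 = 0.0592 mA.

I_D = 0.0592 mA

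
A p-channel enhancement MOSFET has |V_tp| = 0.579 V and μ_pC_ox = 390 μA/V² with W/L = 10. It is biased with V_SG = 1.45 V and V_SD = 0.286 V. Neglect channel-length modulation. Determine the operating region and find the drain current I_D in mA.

Triode; I_D = 0.812 mA

k_p = μ_pC_ox · (W/L) = 3.9 mA/V².
V_ov = V_SG − |V_tp| = 1.45 − 0.579 = 0.871 V.
Since V_SD = 0.286 V < V_ov = 0.871 V, the device is in the triode region.
I_D = k_p [V_ov · V_SD − ½ V_SD²] = 3.9 × [0.871 × 0.286 − 0.5 × 0.286²] = 0.812 mA.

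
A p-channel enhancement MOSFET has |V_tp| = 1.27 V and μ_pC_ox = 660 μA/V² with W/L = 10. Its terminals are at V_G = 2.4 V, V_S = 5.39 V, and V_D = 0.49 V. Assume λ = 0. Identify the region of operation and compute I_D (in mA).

V_SG = V_S − V_G = 5.39 − 2.4 = 2.99 V; V_SD = V_S − V_D = 5.39 − 0.49 = 4.9 V.
k_p = μ_pC_ox · (W/L) = 6.6 mA/V².
V_ov = V_SG − |V_tp| = 2.99 − 1.27 = 1.72 V.
Since V_SD = 4.9 V ≥ V_ov = 1.72 V, the device is in saturation.
I_D = ½ k_p V_ov² = 0.5 × 6.6 × 1.72² = 9.76 mA.

Saturation; I_D = 9.76 mA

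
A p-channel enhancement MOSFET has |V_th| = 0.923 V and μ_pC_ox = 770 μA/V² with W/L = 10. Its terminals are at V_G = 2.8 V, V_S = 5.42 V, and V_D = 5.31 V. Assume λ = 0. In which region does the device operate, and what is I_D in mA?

V_SG = V_S − V_G = 5.42 − 2.8 = 2.62 V; V_SD = V_S − V_D = 5.42 − 5.31 = 0.11 V.
k_p = μ_pC_ox · (W/L) = 7.7 mA/V².
V_ov = V_SG − |V_th| = 2.62 − 0.923 = 1.7 V.
Since V_SD = 0.11 V < V_ov = 1.7 V, the device is in the triode region.
I_D = k_p [V_ov · V_SD − ½ V_SD²] = 7.7 × [1.7 × 0.11 − 0.5 × 0.11²] = 1.39 mA.

Triode; I_D = 1.39 mA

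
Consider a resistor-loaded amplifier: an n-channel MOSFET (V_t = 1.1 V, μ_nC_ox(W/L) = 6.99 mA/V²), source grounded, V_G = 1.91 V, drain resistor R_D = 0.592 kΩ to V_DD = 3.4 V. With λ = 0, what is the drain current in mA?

V_GS = V_G = 1.91 V, so V_ov = 1.91 − 1.1 = 0.81 V.
Assume saturation: I_D = ½ k_n V_ov² = 0.5 × 6.99 × 0.81² = 2.29 mA, giving V_DS = V_DD − I_D R_D = 3.4 − 2.29 × 0.592 = 2.04 V.
V_DS = 2.04 V ≥ V_ov = 0.81 V, confirming saturation.

I_D = 2.29 mA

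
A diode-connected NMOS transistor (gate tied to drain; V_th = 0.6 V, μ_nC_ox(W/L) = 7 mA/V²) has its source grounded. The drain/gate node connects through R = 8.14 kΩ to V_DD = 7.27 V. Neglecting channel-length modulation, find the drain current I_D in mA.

I_D = 0.762 mA

With gate tied to drain, V_GS = V_DS ≥ V_GS − V_th, so the device is in saturation.
KCL at the drain: ½ k_n (V_GS − V_th)² = (V_DD − V_GS)/R.
Let x = V_GS − 0.6. Then 28.5 x² + x − 6.67 = 0, giving x = 0.467 V (positive root), so V_GS = 1.07 V.
I_D = (V_DD − V_GS)/R = (7.27 − 1.07) / 8.14 = 0.762 mA.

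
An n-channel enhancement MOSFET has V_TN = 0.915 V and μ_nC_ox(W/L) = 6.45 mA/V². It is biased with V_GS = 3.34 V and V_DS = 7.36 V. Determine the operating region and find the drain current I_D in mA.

V_ov = V_GS − V_TN = 3.34 − 0.915 = 2.42 V.
Since V_DS = 7.36 V ≥ V_ov = 2.42 V, the device is in saturation.
I_D = ½ k_n V_ov² = 0.5 × 6.45 × 2.42² = 19 mA.

Saturation; I_D = 19.0 mA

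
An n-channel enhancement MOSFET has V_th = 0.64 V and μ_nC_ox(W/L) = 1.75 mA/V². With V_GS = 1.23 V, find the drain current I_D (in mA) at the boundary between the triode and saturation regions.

I_D = 0.305 mA

At the boundary V_DS = V_ov = V_GS − V_th = 1.23 − 0.64 = 0.59 V.
I_D = ½ k_n V_ov² = 0.5 × 1.75 × 0.59² = 0.305 mA.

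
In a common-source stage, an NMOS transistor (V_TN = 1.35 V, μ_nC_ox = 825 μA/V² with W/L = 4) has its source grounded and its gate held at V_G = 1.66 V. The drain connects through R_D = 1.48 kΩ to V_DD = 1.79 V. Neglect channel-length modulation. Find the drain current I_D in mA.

I_D = 0.159 mA

V_GS = V_G = 1.66 V, so V_ov = 1.66 − 1.35 = 0.31 V.
k_n = μ_nC_ox · (W/L) = 3.3 mA/V².
Assume saturation: I_D = ½ k_n V_ov² = 0.5 × 3.3 × 0.31² = 0.159 mA, giving V_DS = V_DD − I_D R_D = 1.79 − 0.159 × 1.48 = 1.56 V.
V_DS = 1.56 V ≥ V_ov = 0.31 V, confirming saturation.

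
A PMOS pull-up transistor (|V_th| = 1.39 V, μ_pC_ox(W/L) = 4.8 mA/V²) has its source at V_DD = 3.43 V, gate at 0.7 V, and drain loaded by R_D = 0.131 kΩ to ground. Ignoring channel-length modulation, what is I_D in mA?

V_SG = V_DD − V_G = 3.43 − 0.7 = 2.73 V, so V_ov = 2.73 − 1.39 = 1.34 V.
Assume saturation: I_D = ½ k_p V_ov² = 0.5 × 4.8 × 1.34² = 4.31 mA, giving V_SD = V_DD − I_D R_D = 3.43 − 4.31 × 0.131 = 2.87 V.
V_SD = 2.87 V ≥ V_ov = 1.34 V, confirming saturation.

I_D = 4.31 mA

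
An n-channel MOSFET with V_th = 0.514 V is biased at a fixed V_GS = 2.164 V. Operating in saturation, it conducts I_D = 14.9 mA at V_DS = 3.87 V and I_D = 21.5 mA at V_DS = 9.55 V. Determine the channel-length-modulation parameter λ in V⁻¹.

λ = 0.112 V⁻¹

With V_GS fixed, I_D ∝ (1 + λ V_DS) in saturation, so I_D2/I_D1 = (1 + λ V_DS2)/(1 + λ V_DS1).
21.5/14.9 = 1.443 = (1 + 9.55 λ)/(1 + 3.87 λ).
Solving: λ (I_D1 V_DS2 − I_D2 V_DS1) = I_D2 − I_D1, so λ = (21.5 − 14.9) / (14.9 × 9.55 − 21.5 × 3.87) = 6.6 / 59.1 = 0.112 V⁻¹.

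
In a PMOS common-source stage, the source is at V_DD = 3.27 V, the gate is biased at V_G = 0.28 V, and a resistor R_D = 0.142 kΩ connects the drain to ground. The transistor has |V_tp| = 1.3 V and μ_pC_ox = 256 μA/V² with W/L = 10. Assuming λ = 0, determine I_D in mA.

I_D = 3.66 mA

V_SG = V_DD − V_G = 3.27 − 0.28 = 2.99 V, so V_ov = 2.99 − 1.3 = 1.69 V.
k_p = μ_pC_ox · (W/L) = 2.56 mA/V².
Assume saturation: I_D = ½ k_p V_ov² = 0.5 × 2.56 × 1.69² = 3.66 mA, giving V_SD = V_DD − I_D R_D = 3.27 − 3.66 × 0.142 = 2.75 V.
V_SD = 2.75 V ≥ V_ov = 1.69 V, confirming saturation.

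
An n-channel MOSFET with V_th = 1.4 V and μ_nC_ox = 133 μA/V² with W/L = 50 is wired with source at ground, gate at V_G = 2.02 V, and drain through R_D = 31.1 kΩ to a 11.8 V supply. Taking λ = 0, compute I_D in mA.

I_D = 0.376 mA

V_GS = V_G = 2.02 V, so V_ov = 2.02 − 1.4 = 0.62 V.
k_n = μ_nC_ox · (W/L) = 6.65 mA/V².
Assume saturation: I_D = ½ k_n V_ov² = 0.5 × 6.65 × 0.62² = 1.28 mA, giving V_DS = V_DD − I_D R_D = 11.8 − 1.28 × 31.1 = -27.9 V.
But -27.9 V < V_ov = 0.62 V, so the device is actually in triode.
In triode I_D = k_n[V_ov V_DS − ½ V_DS²] and I_D = (V_DD − V_DS)/R_D. Equating: 103 V_DS² − 129.2 V_DS + 11.8 = 0, giving V_DS = 0.0992 V (the root below V_ov).
I_D = (11.8 − 0.0992) / 31.1 = 0.376 mA.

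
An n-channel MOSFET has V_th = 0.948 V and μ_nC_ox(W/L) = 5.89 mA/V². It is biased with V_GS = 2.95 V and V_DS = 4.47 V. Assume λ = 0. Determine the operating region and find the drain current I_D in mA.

Saturation; I_D = 11.8 mA

V_ov = V_GS − V_th = 2.95 − 0.948 = 2 V.
Since V_DS = 4.47 V ≥ V_ov = 2 V, the device is in saturation.
I_D = ½ k_n V_ov² = 0.5 × 5.89 × 2² = 11.8 mA.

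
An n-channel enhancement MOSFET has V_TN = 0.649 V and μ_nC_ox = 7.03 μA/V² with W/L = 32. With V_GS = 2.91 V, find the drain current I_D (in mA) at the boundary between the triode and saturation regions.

I_D = 0.575 mA

At the boundary V_DS = V_ov = V_GS − V_TN = 2.91 − 0.649 = 2.26 V.
k_n = μ_nC_ox · (W/L) = 0.225 mA/V².
I_D = ½ k_n V_ov² = 0.5 × 0.225 × 2.26² = 0.575 mA.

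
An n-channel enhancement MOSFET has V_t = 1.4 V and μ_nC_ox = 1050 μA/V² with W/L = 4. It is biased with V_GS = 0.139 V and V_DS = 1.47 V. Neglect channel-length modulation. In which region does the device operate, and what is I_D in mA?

V_GS = 0.139 V < V_t = 1.4 V, so the transistor is in cutoff.

Cutoff; I_D = 0 mA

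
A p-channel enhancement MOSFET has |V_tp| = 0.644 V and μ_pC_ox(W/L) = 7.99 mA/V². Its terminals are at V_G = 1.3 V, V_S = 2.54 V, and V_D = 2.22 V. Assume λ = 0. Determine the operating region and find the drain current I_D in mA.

Triode; I_D = 1.11 mA

V_SG = V_S − V_G = 2.54 − 1.3 = 1.24 V; V_SD = V_S − V_D = 2.54 − 2.22 = 0.32 V.
V_ov = V_SG − |V_tp| = 1.24 − 0.644 = 0.596 V.
Since V_SD = 0.32 V < V_ov = 0.596 V, the device is in the triode region.
I_D = k_p [V_ov · V_SD − ½ V_SD²] = 7.99 × [0.596 × 0.32 − 0.5 × 0.32²] = 1.11 mA.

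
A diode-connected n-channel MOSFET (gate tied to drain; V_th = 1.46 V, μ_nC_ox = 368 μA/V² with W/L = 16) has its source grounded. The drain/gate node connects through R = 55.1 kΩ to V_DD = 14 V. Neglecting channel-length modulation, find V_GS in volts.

With gate tied to drain, V_GS = V_DS ≥ V_GS − V_th, so the device is in saturation.
k_n = μ_nC_ox · (W/L) = 5.888 mA/V².
KCL at the drain: ½ k_n (V_GS − V_th)² = (V_DD − V_GS)/R.
Let x = V_GS − 1.46. Then 162 x² + x − 12.54 = 0, giving x = 0.275 V (positive root), so V_GS = 1.73 V.
I_D = (V_DD − V_GS)/R = (14 − 1.73) / 55.1 = 0.223 mA.

V_GS = 1.73 V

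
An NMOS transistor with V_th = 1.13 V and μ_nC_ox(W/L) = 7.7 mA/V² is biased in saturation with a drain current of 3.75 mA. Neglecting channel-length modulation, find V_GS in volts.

V_GS = 2.12 V

In saturation I_D = ½ k_n (V_GS − V_th)², so V_GS − V_th = √(2 I_D / k_n) = √(2 × 3.75 / 7.7) = 0.987 V.
V_GS = 1.13 + 0.987 = 2.12 V.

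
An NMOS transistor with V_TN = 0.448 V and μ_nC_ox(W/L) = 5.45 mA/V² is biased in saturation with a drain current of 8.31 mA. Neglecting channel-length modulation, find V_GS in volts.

V_GS = 2.19 V

In saturation I_D = ½ k_n (V_GS − V_TN)², so V_GS − V_TN = √(2 I_D / k_n) = √(2 × 8.31 / 5.45) = 1.75 V.
V_GS = 0.448 + 1.75 = 2.19 V.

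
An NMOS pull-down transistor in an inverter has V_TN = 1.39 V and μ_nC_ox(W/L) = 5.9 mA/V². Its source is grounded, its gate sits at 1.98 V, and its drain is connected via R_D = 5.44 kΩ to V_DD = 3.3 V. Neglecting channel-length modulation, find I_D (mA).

V_GS = V_G = 1.98 V, so V_ov = 1.98 − 1.39 = 0.59 V.
Assume saturation: I_D = ½ k_n V_ov² = 0.5 × 5.9 × 0.59² = 1.03 mA, giving V_DS = V_DD − I_D R_D = 3.3 − 1.03 × 5.44 = -2.29 V.
But -2.29 V < V_ov = 0.59 V, so the device is actually in triode.
In triode I_D = k_n[V_ov V_DS − ½ V_DS²] and I_D = (V_DD − V_DS)/R_D. Equating: 16 V_DS² − 19.94 V_DS + 3.3 = 0, giving V_DS = 0.197 V (the root below V_ov).
I_D = (3.3 − 0.197) / 5.44 = 0.57 mA.

I_D = 0.570 mA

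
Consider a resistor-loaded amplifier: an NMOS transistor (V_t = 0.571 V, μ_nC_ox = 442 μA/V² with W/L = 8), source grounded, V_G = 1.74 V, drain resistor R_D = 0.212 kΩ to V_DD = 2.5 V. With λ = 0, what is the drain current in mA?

I_D = 2.42 mA

V_GS = V_G = 1.74 V, so V_ov = 1.74 − 0.571 = 1.17 V.
k_n = μ_nC_ox · (W/L) = 3.536 mA/V².
Assume saturation: I_D = ½ k_n V_ov² = 0.5 × 3.536 × 1.17² = 2.42 mA, giving V_DS = V_DD − I_D R_D = 2.5 − 2.42 × 0.212 = 1.99 V.
V_DS = 1.99 V ≥ V_ov = 1.17 V, confirming saturation.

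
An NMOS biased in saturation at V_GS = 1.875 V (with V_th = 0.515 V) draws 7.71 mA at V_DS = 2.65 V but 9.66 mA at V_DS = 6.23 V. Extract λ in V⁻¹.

With V_GS fixed, I_D ∝ (1 + λ V_DS) in saturation, so I_D2/I_D1 = (1 + λ V_DS2)/(1 + λ V_DS1).
9.66/7.71 = 1.253 = (1 + 6.23 λ)/(1 + 2.65 λ).
Solving: λ (I_D1 V_DS2 − I_D2 V_DS1) = I_D2 − I_D1, so λ = (9.66 − 7.71) / (7.71 × 6.23 − 9.66 × 2.65) = 1.95 / 22.4 = 0.0869 V⁻¹.

λ = 0.0869 V⁻¹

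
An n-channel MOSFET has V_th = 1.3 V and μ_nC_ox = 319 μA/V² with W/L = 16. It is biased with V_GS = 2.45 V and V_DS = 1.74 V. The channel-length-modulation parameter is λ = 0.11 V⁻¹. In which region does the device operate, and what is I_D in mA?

k_n = μ_nC_ox · (W/L) = 5.104 mA/V².
V_ov = V_GS − V_th = 2.45 − 1.3 = 1.15 V.
Since V_DS = 1.74 V ≥ V_ov = 1.15 V, the device is in saturation.
I_D = ½ k_n V_ov² (1 + λ V_DS) = 0.5 × 5.104 × 1.15² × (1 + 0.11 × 1.74) = 4.02 mA.

Saturation; I_D = 4.02 mA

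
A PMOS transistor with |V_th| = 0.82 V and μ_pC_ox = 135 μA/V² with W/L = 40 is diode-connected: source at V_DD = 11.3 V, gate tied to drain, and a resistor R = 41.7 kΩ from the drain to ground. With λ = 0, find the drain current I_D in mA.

I_D = 0.244 mA

With gate tied to drain, V_SG = V_SD ≥ V_SG − |V_th|, so the device is in saturation.
k_p = μ_pC_ox · (W/L) = 5.4 mA/V².
KCL at the drain: ½ k_p (V_SG − |V_th|)² = (V_DD − V_SG)/R.
Let x = V_SG − 0.82. Then 113 x² + x − 10.48 = 0, giving x = 0.301 V (positive root), so V_SG = 1.12 V.
I_D = (V_DD − V_SG)/R = (11.3 − 1.12) / 41.7 = 0.244 mA.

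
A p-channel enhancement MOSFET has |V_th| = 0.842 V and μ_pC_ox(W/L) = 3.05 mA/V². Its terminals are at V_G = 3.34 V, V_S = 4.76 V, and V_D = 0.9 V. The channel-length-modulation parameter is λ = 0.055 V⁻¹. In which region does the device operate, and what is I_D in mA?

Saturation; I_D = 0.618 mA

V_SG = V_S − V_G = 4.76 − 3.34 = 1.42 V; V_SD = V_S − V_D = 4.76 − 0.9 = 3.86 V.
V_ov = V_SG − |V_th| = 1.42 − 0.842 = 0.578 V.
Since V_SD = 3.86 V ≥ V_ov = 0.578 V, the device is in saturation.
I_D = ½ k_p V_ov² (1 + λ V_SD) = 0.5 × 3.05 × 0.578² × (1 + 0.055 × 3.86) = 0.618 mA.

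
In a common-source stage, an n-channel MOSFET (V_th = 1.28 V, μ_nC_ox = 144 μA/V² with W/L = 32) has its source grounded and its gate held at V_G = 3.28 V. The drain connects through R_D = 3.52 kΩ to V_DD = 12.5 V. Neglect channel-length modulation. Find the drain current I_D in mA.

I_D = 3.43 mA

V_GS = V_G = 3.28 V, so V_ov = 3.28 − 1.28 = 2 V.
k_n = μ_nC_ox · (W/L) = 4.608 mA/V².
Assume saturation: I_D = ½ k_n V_ov² = 0.5 × 4.608 × 2² = 9.22 mA, giving V_DS = V_DD − I_D R_D = 12.5 − 9.22 × 3.52 = -19.9 V.
But -19.9 V < V_ov = 2 V, so the device is actually in triode.
In triode I_D = k_n[V_ov V_DS − ½ V_DS²] and I_D = (V_DD − V_DS)/R_D. Equating: 8.11 V_DS² − 33.44 V_DS + 12.5 = 0, giving V_DS = 0.416 V (the root below V_ov).
I_D = (12.5 − 0.416) / 3.52 = 3.43 mA.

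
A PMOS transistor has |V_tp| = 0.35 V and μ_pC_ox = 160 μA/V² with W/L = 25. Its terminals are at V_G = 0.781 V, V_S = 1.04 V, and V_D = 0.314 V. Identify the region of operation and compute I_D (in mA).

V_SG = V_S − V_G = 1.04 − 0.781 = 0.259 V; V_SD = V_S − V_D = 1.04 − 0.314 = 0.726 V.
V_SG = 0.259 V < |V_tp| = 0.35 V, so the transistor is in cutoff.

Cutoff; I_D = 0 mA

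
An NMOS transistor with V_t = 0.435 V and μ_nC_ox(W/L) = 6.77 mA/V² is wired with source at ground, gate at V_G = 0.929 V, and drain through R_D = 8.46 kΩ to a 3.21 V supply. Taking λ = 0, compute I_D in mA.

I_D = 0.365 mA

V_GS = V_G = 0.929 V, so V_ov = 0.929 − 0.435 = 0.494 V.
Assume saturation: I_D = ½ k_n V_ov² = 0.5 × 6.77 × 0.494² = 0.826 mA, giving V_DS = V_DD − I_D R_D = 3.21 − 0.826 × 8.46 = -3.78 V.
But -3.78 V < V_ov = 0.494 V, so the device is actually in triode.
In triode I_D = k_n[V_ov V_DS − ½ V_DS²] and I_D = (V_DD − V_DS)/R_D. Equating: 28.6 V_DS² − 29.29 V_DS + 3.21 = 0, giving V_DS = 0.125 V (the root below V_ov).
I_D = (3.21 − 0.125) / 8.46 = 0.365 mA.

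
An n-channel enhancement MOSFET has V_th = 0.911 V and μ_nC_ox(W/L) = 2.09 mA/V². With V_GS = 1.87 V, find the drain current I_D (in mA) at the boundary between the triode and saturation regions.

At the boundary V_DS = V_ov = V_GS − V_th = 1.87 − 0.911 = 0.959 V.
I_D = ½ k_n V_ov² = 0.5 × 2.09 × 0.959² = 0.961 mA.

I_D = 0.961 mA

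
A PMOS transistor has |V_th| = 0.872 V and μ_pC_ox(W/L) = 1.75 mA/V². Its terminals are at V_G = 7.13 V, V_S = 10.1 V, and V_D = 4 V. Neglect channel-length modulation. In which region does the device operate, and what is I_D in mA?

Saturation; I_D = 3.85 mA

V_SG = V_S − V_G = 10.1 − 7.13 = 2.97 V; V_SD = V_S − V_D = 10.1 − 4 = 6.1 V.
V_ov = V_SG − |V_th| = 2.97 − 0.872 = 2.1 V.
Since V_SD = 6.1 V ≥ V_ov = 2.1 V, the device is in saturation.
I_D = ½ k_p V_ov² = 0.5 × 1.75 × 2.1² = 3.85 mA.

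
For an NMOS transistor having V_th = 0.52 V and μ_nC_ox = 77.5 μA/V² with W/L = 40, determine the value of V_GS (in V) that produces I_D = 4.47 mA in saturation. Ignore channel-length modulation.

V_GS = 2.22 V

k_n = μ_nC_ox · (W/L) = 3.1 mA/V².
In saturation I_D = ½ k_n (V_GS − V_th)², so V_GS − V_th = √(2 I_D / k_n) = √(2 × 4.47 / 3.1) = 1.7 V.
V_GS = 0.52 + 1.7 = 2.22 V.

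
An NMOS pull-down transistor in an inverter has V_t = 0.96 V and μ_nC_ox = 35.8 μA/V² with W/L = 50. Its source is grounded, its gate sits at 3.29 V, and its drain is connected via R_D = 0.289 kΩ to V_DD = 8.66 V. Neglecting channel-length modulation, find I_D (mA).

V_GS = V_G = 3.29 V, so V_ov = 3.29 − 0.96 = 2.33 V.
k_n = μ_nC_ox · (W/L) = 1.79 mA/V².
Assume saturation: I_D = ½ k_n V_ov² = 0.5 × 1.79 × 2.33² = 4.86 mA, giving V_DS = V_DD − I_D R_D = 8.66 − 4.86 × 0.289 = 7.26 V.
V_DS = 7.26 V ≥ V_ov = 2.33 V, confirming saturation.

I_D = 4.86 mA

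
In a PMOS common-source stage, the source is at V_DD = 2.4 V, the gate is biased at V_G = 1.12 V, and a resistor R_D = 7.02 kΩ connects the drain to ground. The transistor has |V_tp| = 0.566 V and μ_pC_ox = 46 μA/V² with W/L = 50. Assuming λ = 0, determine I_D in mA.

V_SG = V_DD − V_G = 2.4 − 1.12 = 1.28 V, so V_ov = 1.28 − 0.566 = 0.714 V.
k_p = μ_pC_ox · (W/L) = 2.3 mA/V².
Assume saturation: I_D = ½ k_p V_ov² = 0.5 × 2.3 × 0.714² = 0.586 mA, giving V_SD = V_DD − I_D R_D = 2.4 − 0.586 × 7.02 = -1.72 V.
But -1.72 V < V_ov = 0.714 V, so the device is actually in triode.
In triode I_D = k_p[V_ov V_SD − ½ V_SD²] and I_D = (V_DD − V_SD)/R_D. Equating: 8.07 V_SD² − 12.53 V_SD + 2.4 = 0, giving V_SD = 0.224 V (the root below V_ov).
I_D = (2.4 − 0.224) / 7.02 = 0.31 mA.

I_D = 0.310 mA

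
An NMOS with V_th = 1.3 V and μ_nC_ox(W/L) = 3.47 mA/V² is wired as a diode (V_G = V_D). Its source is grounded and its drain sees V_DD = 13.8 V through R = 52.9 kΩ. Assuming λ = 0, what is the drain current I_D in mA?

With gate tied to drain, V_GS = V_DS ≥ V_GS − V_th, so the device is in saturation.
KCL at the drain: ½ k_n (V_GS − V_th)² = (V_DD − V_GS)/R.
Let x = V_GS − 1.3. Then 91.8 x² + x − 12.5 = 0, giving x = 0.364 V (positive root), so V_GS = 1.66 V.
I_D = (V_DD − V_GS)/R = (13.8 − 1.66) / 52.9 = 0.229 mA.

I_D = 0.229 mA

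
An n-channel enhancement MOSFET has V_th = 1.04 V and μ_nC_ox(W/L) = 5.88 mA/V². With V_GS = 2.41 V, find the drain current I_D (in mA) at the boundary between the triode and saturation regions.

At the boundary V_DS = V_ov = V_GS − V_th = 2.41 − 1.04 = 1.37 V.
I_D = ½ k_n V_ov² = 0.5 × 5.88 × 1.37² = 5.52 mA.

I_D = 5.52 mA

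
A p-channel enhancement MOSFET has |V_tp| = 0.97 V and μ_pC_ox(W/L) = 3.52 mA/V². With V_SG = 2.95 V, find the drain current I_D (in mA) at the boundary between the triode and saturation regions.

I_D = 6.90 mA

At the boundary V_SD = V_ov = V_SG − |V_tp| = 2.95 − 0.97 = 1.98 V.
I_D = ½ k_p V_ov² = 0.5 × 3.52 × 1.98² = 6.9 mA.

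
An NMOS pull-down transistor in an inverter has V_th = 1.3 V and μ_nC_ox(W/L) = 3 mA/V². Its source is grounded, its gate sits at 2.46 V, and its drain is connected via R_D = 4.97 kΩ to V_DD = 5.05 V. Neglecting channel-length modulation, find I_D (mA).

I_D = 0.952 mA

V_GS = V_G = 2.46 V, so V_ov = 2.46 − 1.3 = 1.16 V.
Assume saturation: I_D = ½ k_n V_ov² = 0.5 × 3 × 1.16² = 2.02 mA, giving V_DS = V_DD − I_D R_D = 5.05 − 2.02 × 4.97 = -4.98 V.
But -4.98 V < V_ov = 1.16 V, so the device is actually in triode.
In triode I_D = k_n[V_ov V_DS − ½ V_DS²] and I_D = (V_DD − V_DS)/R_D. Equating: 7.46 V_DS² − 18.3 V_DS + 5.05 = 0, giving V_DS = 0.317 V (the root below V_ov).
I_D = (5.05 − 0.317) / 4.97 = 0.952 mA.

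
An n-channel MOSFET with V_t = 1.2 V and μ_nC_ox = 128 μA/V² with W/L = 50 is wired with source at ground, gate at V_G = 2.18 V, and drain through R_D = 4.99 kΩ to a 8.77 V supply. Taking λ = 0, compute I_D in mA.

V_GS = V_G = 2.18 V, so V_ov = 2.18 − 1.2 = 0.98 V.
k_n = μ_nC_ox · (W/L) = 6.4 mA/V².
Assume saturation: I_D = ½ k_n V_ov² = 0.5 × 6.4 × 0.98² = 3.07 mA, giving V_DS = V_DD − I_D R_D = 8.77 − 3.07 × 4.99 = -6.57 V.
But -6.57 V < V_ov = 0.98 V, so the device is actually in triode.
In triode I_D = k_n[V_ov V_DS − ½ V_DS²] and I_D = (V_DD − V_DS)/R_D. Equating: 16 V_DS² − 32.3 V_DS + 8.77 = 0, giving V_DS = 0.323 V (the root below V_ov).
I_D = (8.77 − 0.323) / 4.99 = 1.69 mA.

I_D = 1.69 mA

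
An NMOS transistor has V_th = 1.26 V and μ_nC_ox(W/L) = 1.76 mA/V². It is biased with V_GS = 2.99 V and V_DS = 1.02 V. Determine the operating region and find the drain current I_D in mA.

V_ov = V_GS − V_th = 2.99 − 1.26 = 1.73 V.
Since V_DS = 1.02 V < V_ov = 1.73 V, the device is in the triode region.
I_D = k_n [V_ov · V_DS − ½ V_DS²] = 1.76 × [1.73 × 1.02 − 0.5 × 1.02²] = 2.19 mA.

Triode; I_D = 2.19 mA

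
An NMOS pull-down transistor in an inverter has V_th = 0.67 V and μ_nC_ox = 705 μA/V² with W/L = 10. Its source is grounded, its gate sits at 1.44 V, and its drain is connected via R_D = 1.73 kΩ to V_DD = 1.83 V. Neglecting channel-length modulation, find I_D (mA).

I_D = 0.943 mA

V_GS = V_G = 1.44 V, so V_ov = 1.44 − 0.67 = 0.77 V.
k_n = μ_nC_ox · (W/L) = 7.05 mA/V².
Assume saturation: I_D = ½ k_n V_ov² = 0.5 × 7.05 × 0.77² = 2.09 mA, giving V_DS = V_DD − I_D R_D = 1.83 − 2.09 × 1.73 = -1.79 V.
But -1.79 V < V_ov = 0.77 V, so the device is actually in triode.
In triode I_D = k_n[V_ov V_DS − ½ V_DS²] and I_D = (V_DD − V_DS)/R_D. Equating: 6.1 V_DS² − 10.39 V_DS + 1.83 = 0, giving V_DS = 0.199 V (the root below V_ov).
I_D = (1.83 − 0.199) / 1.73 = 0.943 mA.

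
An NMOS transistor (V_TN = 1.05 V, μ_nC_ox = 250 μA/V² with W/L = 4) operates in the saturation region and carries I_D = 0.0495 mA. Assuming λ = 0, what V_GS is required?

V_GS = 1.36 V

k_n = μ_nC_ox · (W/L) = 1 mA/V².
In saturation I_D = ½ k_n (V_GS − V_TN)², so V_GS − V_TN = √(2 I_D / k_n) = √(2 × 0.0495 / 1) = 0.315 V.
V_GS = 1.05 + 0.315 = 1.36 V.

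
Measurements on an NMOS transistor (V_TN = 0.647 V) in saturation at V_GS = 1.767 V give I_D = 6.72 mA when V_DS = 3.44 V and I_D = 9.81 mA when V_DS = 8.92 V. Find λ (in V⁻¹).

λ = 0.118 V⁻¹

With V_GS fixed, I_D ∝ (1 + λ V_DS) in saturation, so I_D2/I_D1 = (1 + λ V_DS2)/(1 + λ V_DS1).
9.81/6.72 = 1.46 = (1 + 8.92 λ)/(1 + 3.44 λ).
Solving: λ (I_D1 V_DS2 − I_D2 V_DS1) = I_D2 − I_D1, so λ = (9.81 − 6.72) / (6.72 × 8.92 − 9.81 × 3.44) = 3.09 / 26.2 = 0.118 V⁻¹.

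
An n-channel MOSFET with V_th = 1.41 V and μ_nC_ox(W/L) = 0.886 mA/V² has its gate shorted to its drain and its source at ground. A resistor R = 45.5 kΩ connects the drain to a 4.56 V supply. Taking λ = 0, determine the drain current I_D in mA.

I_D = 0.0611 mA

With gate tied to drain, V_GS = V_DS ≥ V_GS − V_th, so the device is in saturation.
KCL at the drain: ½ k_n (V_GS − V_th)² = (V_DD − V_GS)/R.
Let x = V_GS − 1.41. Then 20.2 x² + x − 3.15 = 0, giving x = 0.371 V (positive root), so V_GS = 1.78 V.
I_D = (V_DD − V_GS)/R = (4.56 − 1.78) / 45.5 = 0.0611 mA.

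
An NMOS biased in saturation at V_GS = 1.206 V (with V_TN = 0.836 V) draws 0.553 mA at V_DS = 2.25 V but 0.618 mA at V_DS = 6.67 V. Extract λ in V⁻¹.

With V_GS fixed, I_D ∝ (1 + λ V_DS) in saturation, so I_D2/I_D1 = (1 + λ V_DS2)/(1 + λ V_DS1).
0.618/0.553 = 1.118 = (1 + 6.67 λ)/(1 + 2.25 λ).
Solving: λ (I_D1 V_DS2 − I_D2 V_DS1) = I_D2 − I_D1, so λ = (0.618 − 0.553) / (0.553 × 6.67 − 0.618 × 2.25) = 0.065 / 2.3 = 0.0283 V⁻¹.

λ = 0.0283 V⁻¹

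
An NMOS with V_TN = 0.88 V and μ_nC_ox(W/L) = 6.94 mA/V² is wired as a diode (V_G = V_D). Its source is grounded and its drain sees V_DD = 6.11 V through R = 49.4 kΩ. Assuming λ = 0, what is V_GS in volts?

With gate tied to drain, V_GS = V_DS ≥ V_GS − V_TN, so the device is in saturation.
KCL at the drain: ½ k_n (V_GS − V_TN)² = (V_DD − V_GS)/R.
Let x = V_GS − 0.88. Then 171 x² + x − 5.23 = 0, giving x = 0.172 V (positive root), so V_GS = 1.05 V.
I_D = (V_DD − V_GS)/R = (6.11 − 1.05) / 49.4 = 0.102 mA.

V_GS = 1.05 V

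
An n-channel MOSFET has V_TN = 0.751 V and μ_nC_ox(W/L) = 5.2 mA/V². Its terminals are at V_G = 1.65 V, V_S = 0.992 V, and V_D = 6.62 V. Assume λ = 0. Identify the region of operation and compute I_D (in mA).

V_GS = V_G − V_S = 1.65 − 0.992 = 0.658 V; V_DS = V_D − V_S = 6.62 − 0.992 = 5.63 V.
V_GS = 0.658 V < V_TN = 0.751 V, so the transistor is in cutoff.

Cutoff; I_D = 0 mA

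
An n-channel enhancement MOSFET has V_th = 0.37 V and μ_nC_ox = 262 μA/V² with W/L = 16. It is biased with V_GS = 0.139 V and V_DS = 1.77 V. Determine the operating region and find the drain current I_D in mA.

Cutoff; I_D = 0 mA

V_GS = 0.139 V < V_th = 0.37 V, so the transistor is in cutoff.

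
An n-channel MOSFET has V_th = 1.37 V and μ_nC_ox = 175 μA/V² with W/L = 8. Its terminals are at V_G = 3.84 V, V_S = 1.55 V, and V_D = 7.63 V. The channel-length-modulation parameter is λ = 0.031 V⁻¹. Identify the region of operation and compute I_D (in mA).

Saturation; I_D = 0.704 mA

V_GS = V_G − V_S = 3.84 − 1.55 = 2.29 V; V_DS = V_D − V_S = 7.63 − 1.55 = 6.08 V.
k_n = μ_nC_ox · (W/L) = 1.4 mA/V².
V_ov = V_GS − V_th = 2.29 − 1.37 = 0.92 V.
Since V_DS = 6.08 V ≥ V_ov = 0.92 V, the device is in saturation.
I_D = ½ k_n V_ov² (1 + λ V_DS) = 0.5 × 1.4 × 0.92² × (1 + 0.031 × 6.08) = 0.704 mA.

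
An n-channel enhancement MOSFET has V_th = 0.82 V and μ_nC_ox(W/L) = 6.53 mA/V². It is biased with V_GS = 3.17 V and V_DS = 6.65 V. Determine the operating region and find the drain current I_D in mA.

Saturation; I_D = 18.0 mA

V_ov = V_GS − V_th = 3.17 − 0.82 = 2.35 V.
Since V_DS = 6.65 V ≥ V_ov = 2.35 V, the device is in saturation.
I_D = ½ k_n V_ov² = 0.5 × 6.53 × 2.35² = 18 mA.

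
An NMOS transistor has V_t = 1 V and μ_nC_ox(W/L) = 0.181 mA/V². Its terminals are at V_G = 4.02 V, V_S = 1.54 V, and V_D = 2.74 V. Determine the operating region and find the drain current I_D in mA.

Triode; I_D = 0.191 mA

V_GS = V_G − V_S = 4.02 − 1.54 = 2.48 V; V_DS = V_D − V_S = 2.74 − 1.54 = 1.2 V.
V_ov = V_GS − V_t = 2.48 − 1 = 1.48 V.
Since V_DS = 1.2 V < V_ov = 1.48 V, the device is in the triode region.
I_D = k_n [V_ov · V_DS − ½ V_DS²] = 0.181 × [1.48 × 1.2 − 0.5 × 1.2²] = 0.191 mA.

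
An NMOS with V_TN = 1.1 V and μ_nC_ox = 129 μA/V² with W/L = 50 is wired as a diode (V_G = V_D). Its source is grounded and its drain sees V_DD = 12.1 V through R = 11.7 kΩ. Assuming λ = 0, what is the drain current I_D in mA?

I_D = 0.895 mA

With gate tied to drain, V_GS = V_DS ≥ V_GS − V_TN, so the device is in saturation.
k_n = μ_nC_ox · (W/L) = 6.45 mA/V².
KCL at the drain: ½ k_n (V_GS − V_TN)² = (V_DD − V_GS)/R.
Let x = V_GS − 1.1. Then 37.7 x² + x − 11 = 0, giving x = 0.527 V (positive root), so V_GS = 1.63 V.
I_D = (V_DD − V_GS)/R = (12.1 − 1.63) / 11.7 = 0.895 mA.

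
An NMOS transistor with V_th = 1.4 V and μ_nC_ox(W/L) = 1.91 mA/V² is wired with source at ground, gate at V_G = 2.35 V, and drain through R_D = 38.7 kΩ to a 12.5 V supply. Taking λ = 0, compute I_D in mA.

V_GS = V_G = 2.35 V, so V_ov = 2.35 − 1.4 = 0.95 V.
Assume saturation: I_D = ½ k_n V_ov² = 0.5 × 1.91 × 0.95² = 0.862 mA, giving V_DS = V_DD − I_D R_D = 12.5 − 0.862 × 38.7 = -20.9 V.
But -20.9 V < V_ov = 0.95 V, so the device is actually in triode.
In triode I_D = k_n[V_ov V_DS − ½ V_DS²] and I_D = (V_DD − V_DS)/R_D. Equating: 37 V_DS² − 71.22 V_DS + 12.5 = 0, giving V_DS = 0.195 V (the root below V_ov).
I_D = (12.5 − 0.195) / 38.7 = 0.318 mA.

I_D = 0.318 mA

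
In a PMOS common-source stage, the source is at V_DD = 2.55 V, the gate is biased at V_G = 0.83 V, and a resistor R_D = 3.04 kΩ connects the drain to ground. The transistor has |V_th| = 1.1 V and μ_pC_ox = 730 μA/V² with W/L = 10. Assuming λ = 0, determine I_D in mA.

V_SG = V_DD − V_G = 2.55 − 0.83 = 1.72 V, so V_ov = 1.72 − 1.1 = 0.62 V.
k_p = μ_pC_ox · (W/L) = 7.3 mA/V².
Assume saturation: I_D = ½ k_p V_ov² = 0.5 × 7.3 × 0.62² = 1.4 mA, giving V_SD = V_DD − I_D R_D = 2.55 − 1.4 × 3.04 = -1.72 V.
But -1.72 V < V_ov = 0.62 V, so the device is actually in triode.
In triode I_D = k_p[V_ov V_SD − ½ V_SD²] and I_D = (V_DD − V_SD)/R_D. Equating: 11.1 V_SD² − 14.76 V_SD + 2.55 = 0, giving V_SD = 0.204 V (the root below V_ov).
I_D = (2.55 − 0.204) / 3.04 = 0.772 mA.

I_D = 0.772 mA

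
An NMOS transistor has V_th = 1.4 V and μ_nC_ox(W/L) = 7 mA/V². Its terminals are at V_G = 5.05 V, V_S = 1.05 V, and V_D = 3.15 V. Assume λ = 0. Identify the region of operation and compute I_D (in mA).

Triode; I_D = 22.8 mA

V_GS = V_G − V_S = 5.05 − 1.05 = 4 V; V_DS = V_D − V_S = 3.15 − 1.05 = 2.1 V.
V_ov = V_GS − V_th = 4 − 1.4 = 2.6 V.
Since V_DS = 2.1 V < V_ov = 2.6 V, the device is in the triode region.
I_D = k_n [V_ov · V_DS − ½ V_DS²] = 7 × [2.6 × 2.1 − 0.5 × 2.1²] = 22.8 mA.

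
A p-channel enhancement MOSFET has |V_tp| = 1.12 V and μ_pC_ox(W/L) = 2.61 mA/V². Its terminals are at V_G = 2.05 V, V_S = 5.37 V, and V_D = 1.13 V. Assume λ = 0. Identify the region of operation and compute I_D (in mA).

V_SG = V_S − V_G = 5.37 − 2.05 = 3.32 V; V_SD = V_S − V_D = 5.37 − 1.13 = 4.24 V.
V_ov = V_SG − |V_tp| = 3.32 − 1.12 = 2.2 V.
Since V_SD = 4.24 V ≥ V_ov = 2.2 V, the device is in saturation.
I_D = ½ k_p V_ov² = 0.5 × 2.61 × 2.2² = 6.32 mA.

Saturation; I_D = 6.32 mA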